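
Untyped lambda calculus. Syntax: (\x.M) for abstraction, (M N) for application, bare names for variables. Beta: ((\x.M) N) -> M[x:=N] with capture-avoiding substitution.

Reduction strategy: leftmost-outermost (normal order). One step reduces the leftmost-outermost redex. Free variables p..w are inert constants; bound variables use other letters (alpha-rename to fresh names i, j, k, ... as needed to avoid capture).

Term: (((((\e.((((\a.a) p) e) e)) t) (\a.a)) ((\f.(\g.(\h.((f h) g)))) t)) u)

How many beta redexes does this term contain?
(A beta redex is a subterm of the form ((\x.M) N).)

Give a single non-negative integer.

Term: (((((\e.((((\a.a) p) e) e)) t) (\a.a)) ((\f.(\g.(\h.((f h) g)))) t)) u)
  Redex: ((\e.((((\a.a) p) e) e)) t)
  Redex: ((\a.a) p)
  Redex: ((\f.(\g.(\h.((f h) g)))) t)
Total redexes: 3

Answer: 3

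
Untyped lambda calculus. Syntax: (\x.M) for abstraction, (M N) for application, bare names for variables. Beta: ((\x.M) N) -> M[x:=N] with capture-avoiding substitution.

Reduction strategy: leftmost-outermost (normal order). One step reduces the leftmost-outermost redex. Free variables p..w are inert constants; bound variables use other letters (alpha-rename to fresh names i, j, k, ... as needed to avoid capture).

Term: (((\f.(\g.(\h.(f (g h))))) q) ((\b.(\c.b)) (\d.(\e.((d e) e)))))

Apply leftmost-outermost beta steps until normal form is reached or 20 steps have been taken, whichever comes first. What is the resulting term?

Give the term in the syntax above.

Answer: (\h.(q (\d.(\e.((d e) e)))))

Derivation:
Step 0: (((\f.(\g.(\h.(f (g h))))) q) ((\b.(\c.b)) (\d.(\e.((d e) e)))))
Step 1: ((\g.(\h.(q (g h)))) ((\b.(\c.b)) (\d.(\e.((d e) e)))))
Step 2: (\h.(q (((\b.(\c.b)) (\d.(\e.((d e) e)))) h)))
Step 3: (\h.(q ((\c.(\d.(\e.((d e) e)))) h)))
Step 4: (\h.(q (\d.(\e.((d e) e)))))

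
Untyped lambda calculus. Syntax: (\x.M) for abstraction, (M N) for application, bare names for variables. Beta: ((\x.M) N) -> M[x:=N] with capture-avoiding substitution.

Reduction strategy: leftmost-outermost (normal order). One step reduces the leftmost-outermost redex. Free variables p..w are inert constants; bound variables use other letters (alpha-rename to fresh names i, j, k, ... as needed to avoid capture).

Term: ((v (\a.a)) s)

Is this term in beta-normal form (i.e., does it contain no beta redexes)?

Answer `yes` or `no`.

Term: ((v (\a.a)) s)
No beta redexes found.

Answer: yes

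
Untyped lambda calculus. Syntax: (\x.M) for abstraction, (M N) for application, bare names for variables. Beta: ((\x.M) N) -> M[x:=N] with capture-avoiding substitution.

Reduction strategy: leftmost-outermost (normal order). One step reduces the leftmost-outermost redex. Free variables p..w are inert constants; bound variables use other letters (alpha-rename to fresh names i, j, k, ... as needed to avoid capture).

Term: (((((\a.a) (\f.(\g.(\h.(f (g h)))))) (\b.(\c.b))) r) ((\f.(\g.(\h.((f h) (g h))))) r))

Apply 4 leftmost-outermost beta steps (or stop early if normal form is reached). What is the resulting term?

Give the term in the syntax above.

Answer: ((\b.(\c.b)) (r ((\f.(\g.(\h.((f h) (g h))))) r)))

Derivation:
Step 0: (((((\a.a) (\f.(\g.(\h.(f (g h)))))) (\b.(\c.b))) r) ((\f.(\g.(\h.((f h) (g h))))) r))
Step 1: ((((\f.(\g.(\h.(f (g h))))) (\b.(\c.b))) r) ((\f.(\g.(\h.((f h) (g h))))) r))
Step 2: (((\g.(\h.((\b.(\c.b)) (g h)))) r) ((\f.(\g.(\h.((f h) (g h))))) r))
Step 3: ((\h.((\b.(\c.b)) (r h))) ((\f.(\g.(\h.((f h) (g h))))) r))
Step 4: ((\b.(\c.b)) (r ((\f.(\g.(\h.((f h) (g h))))) r)))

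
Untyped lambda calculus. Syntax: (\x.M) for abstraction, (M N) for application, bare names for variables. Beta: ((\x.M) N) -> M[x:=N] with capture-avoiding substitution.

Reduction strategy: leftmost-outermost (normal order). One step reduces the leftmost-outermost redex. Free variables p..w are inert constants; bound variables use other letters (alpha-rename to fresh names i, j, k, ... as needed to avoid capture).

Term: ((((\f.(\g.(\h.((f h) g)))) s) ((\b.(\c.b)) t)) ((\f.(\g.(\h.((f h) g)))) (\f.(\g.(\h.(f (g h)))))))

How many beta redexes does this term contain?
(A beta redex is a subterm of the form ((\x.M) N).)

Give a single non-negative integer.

Term: ((((\f.(\g.(\h.((f h) g)))) s) ((\b.(\c.b)) t)) ((\f.(\g.(\h.((f h) g)))) (\f.(\g.(\h.(f (g h)))))))
  Redex: ((\f.(\g.(\h.((f h) g)))) s)
  Redex: ((\b.(\c.b)) t)
  Redex: ((\f.(\g.(\h.((f h) g)))) (\f.(\g.(\h.(f (g h))))))
Total redexes: 3

Answer: 3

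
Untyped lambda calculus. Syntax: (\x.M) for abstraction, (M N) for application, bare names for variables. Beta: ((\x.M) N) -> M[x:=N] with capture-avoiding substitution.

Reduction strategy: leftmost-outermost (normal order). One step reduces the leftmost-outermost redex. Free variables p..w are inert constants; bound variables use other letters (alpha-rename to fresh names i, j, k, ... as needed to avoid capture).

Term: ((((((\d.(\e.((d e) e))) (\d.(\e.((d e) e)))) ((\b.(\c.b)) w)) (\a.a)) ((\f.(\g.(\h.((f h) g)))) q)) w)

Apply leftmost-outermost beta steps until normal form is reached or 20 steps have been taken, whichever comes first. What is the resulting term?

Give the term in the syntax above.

Step 0: ((((((\d.(\e.((d e) e))) (\d.(\e.((d e) e)))) ((\b.(\c.b)) w)) (\a.a)) ((\f.(\g.(\h.((f h) g)))) q)) w)
Step 1: (((((\e.(((\d.(\e.((d e) e))) e) e)) ((\b.(\c.b)) w)) (\a.a)) ((\f.(\g.(\h.((f h) g)))) q)) w)
Step 2: ((((((\d.(\e.((d e) e))) ((\b.(\c.b)) w)) ((\b.(\c.b)) w)) (\a.a)) ((\f.(\g.(\h.((f h) g)))) q)) w)
Step 3: (((((\e.((((\b.(\c.b)) w) e) e)) ((\b.(\c.b)) w)) (\a.a)) ((\f.(\g.(\h.((f h) g)))) q)) w)
Step 4: (((((((\b.(\c.b)) w) ((\b.(\c.b)) w)) ((\b.(\c.b)) w)) (\a.a)) ((\f.(\g.(\h.((f h) g)))) q)) w)
Step 5: ((((((\c.w) ((\b.(\c.b)) w)) ((\b.(\c.b)) w)) (\a.a)) ((\f.(\g.(\h.((f h) g)))) q)) w)
Step 6: ((((w ((\b.(\c.b)) w)) (\a.a)) ((\f.(\g.(\h.((f h) g)))) q)) w)
Step 7: ((((w (\c.w)) (\a.a)) ((\f.(\g.(\h.((f h) g)))) q)) w)
Step 8: ((((w (\c.w)) (\a.a)) (\g.(\h.((q h) g)))) w)

Answer: ((((w (\c.w)) (\a.a)) (\g.(\h.((q h) g)))) w)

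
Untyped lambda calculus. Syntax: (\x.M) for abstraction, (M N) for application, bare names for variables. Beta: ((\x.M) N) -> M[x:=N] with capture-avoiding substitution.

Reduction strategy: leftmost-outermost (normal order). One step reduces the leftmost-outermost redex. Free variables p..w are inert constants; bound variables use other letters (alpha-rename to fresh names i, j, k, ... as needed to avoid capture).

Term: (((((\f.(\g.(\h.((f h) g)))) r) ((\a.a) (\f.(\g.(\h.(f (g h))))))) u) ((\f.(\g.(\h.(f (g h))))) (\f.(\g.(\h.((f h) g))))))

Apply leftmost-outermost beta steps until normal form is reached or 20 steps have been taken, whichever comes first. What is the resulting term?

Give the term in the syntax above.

Step 0: (((((\f.(\g.(\h.((f h) g)))) r) ((\a.a) (\f.(\g.(\h.(f (g h))))))) u) ((\f.(\g.(\h.(f (g h))))) (\f.(\g.(\h.((f h) g))))))
Step 1: ((((\g.(\h.((r h) g))) ((\a.a) (\f.(\g.(\h.(f (g h))))))) u) ((\f.(\g.(\h.(f (g h))))) (\f.(\g.(\h.((f h) g))))))
Step 2: (((\h.((r h) ((\a.a) (\f.(\g.(\h.(f (g h)))))))) u) ((\f.(\g.(\h.(f (g h))))) (\f.(\g.(\h.((f h) g))))))
Step 3: (((r u) ((\a.a) (\f.(\g.(\h.(f (g h))))))) ((\f.(\g.(\h.(f (g h))))) (\f.(\g.(\h.((f h) g))))))
Step 4: (((r u) (\f.(\g.(\h.(f (g h)))))) ((\f.(\g.(\h.(f (g h))))) (\f.(\g.(\h.((f h) g))))))
Step 5: (((r u) (\f.(\g.(\h.(f (g h)))))) (\g.(\h.((\f.(\g.(\h.((f h) g)))) (g h)))))
Step 6: (((r u) (\f.(\g.(\h.(f (g h)))))) (\g.(\h.(\i.(\j.(((g h) j) i))))))

Answer: (((r u) (\f.(\g.(\h.(f (g h)))))) (\g.(\h.(\i.(\j.(((g h) j) i))))))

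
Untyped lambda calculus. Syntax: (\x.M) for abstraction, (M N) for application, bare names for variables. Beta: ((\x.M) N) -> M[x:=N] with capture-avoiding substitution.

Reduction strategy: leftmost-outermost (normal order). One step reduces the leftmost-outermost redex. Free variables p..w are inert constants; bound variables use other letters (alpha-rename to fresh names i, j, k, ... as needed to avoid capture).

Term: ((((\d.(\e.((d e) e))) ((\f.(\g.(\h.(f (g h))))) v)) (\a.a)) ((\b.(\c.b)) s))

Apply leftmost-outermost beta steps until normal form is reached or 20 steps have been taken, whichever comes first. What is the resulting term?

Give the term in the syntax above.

Answer: ((v (\a.a)) (\c.s))

Derivation:
Step 0: ((((\d.(\e.((d e) e))) ((\f.(\g.(\h.(f (g h))))) v)) (\a.a)) ((\b.(\c.b)) s))
Step 1: (((\e.((((\f.(\g.(\h.(f (g h))))) v) e) e)) (\a.a)) ((\b.(\c.b)) s))
Step 2: (((((\f.(\g.(\h.(f (g h))))) v) (\a.a)) (\a.a)) ((\b.(\c.b)) s))
Step 3: ((((\g.(\h.(v (g h)))) (\a.a)) (\a.a)) ((\b.(\c.b)) s))
Step 4: (((\h.(v ((\a.a) h))) (\a.a)) ((\b.(\c.b)) s))
Step 5: ((v ((\a.a) (\a.a))) ((\b.(\c.b)) s))
Step 6: ((v (\a.a)) ((\b.(\c.b)) s))
Step 7: ((v (\a.a)) (\c.s))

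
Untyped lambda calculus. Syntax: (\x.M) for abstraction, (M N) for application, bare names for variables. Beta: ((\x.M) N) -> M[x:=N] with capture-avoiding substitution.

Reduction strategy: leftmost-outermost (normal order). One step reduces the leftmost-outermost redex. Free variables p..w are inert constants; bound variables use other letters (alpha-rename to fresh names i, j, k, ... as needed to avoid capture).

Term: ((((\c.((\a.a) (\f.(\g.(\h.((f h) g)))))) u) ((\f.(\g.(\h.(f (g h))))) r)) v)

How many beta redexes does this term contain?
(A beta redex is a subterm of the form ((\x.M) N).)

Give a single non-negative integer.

Term: ((((\c.((\a.a) (\f.(\g.(\h.((f h) g)))))) u) ((\f.(\g.(\h.(f (g h))))) r)) v)
  Redex: ((\c.((\a.a) (\f.(\g.(\h.((f h) g)))))) u)
  Redex: ((\a.a) (\f.(\g.(\h.((f h) g)))))
  Redex: ((\f.(\g.(\h.(f (g h))))) r)
Total redexes: 3

Answer: 3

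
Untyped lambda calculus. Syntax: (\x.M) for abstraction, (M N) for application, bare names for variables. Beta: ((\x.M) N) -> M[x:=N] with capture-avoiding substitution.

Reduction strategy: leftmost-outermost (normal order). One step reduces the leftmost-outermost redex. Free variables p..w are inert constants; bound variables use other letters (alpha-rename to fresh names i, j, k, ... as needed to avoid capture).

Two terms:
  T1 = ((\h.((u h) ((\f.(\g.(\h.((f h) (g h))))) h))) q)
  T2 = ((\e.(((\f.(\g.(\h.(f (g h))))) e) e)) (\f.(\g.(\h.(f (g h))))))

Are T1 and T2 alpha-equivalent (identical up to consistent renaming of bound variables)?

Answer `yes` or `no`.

Term 1: ((\h.((u h) ((\f.(\g.(\h.((f h) (g h))))) h))) q)
Term 2: ((\e.(((\f.(\g.(\h.(f (g h))))) e) e)) (\f.(\g.(\h.(f (g h))))))
Alpha-equivalence: compare structure up to binder renaming.
Result: False

Answer: no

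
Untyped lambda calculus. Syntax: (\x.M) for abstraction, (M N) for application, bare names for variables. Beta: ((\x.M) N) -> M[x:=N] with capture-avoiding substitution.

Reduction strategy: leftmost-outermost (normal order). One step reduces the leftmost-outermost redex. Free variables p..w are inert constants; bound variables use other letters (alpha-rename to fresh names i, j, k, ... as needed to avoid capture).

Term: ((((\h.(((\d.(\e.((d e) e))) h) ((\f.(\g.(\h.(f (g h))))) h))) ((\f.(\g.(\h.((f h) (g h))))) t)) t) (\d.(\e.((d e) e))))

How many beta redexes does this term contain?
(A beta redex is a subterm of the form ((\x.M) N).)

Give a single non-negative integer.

Term: ((((\h.(((\d.(\e.((d e) e))) h) ((\f.(\g.(\h.(f (g h))))) h))) ((\f.(\g.(\h.((f h) (g h))))) t)) t) (\d.(\e.((d e) e))))
  Redex: ((\h.(((\d.(\e.((d e) e))) h) ((\f.(\g.(\h.(f (g h))))) h))) ((\f.(\g.(\h.((f h) (g h))))) t))
  Redex: ((\d.(\e.((d e) e))) h)
  Redex: ((\f.(\g.(\h.(f (g h))))) h)
  Redex: ((\f.(\g.(\h.((f h) (g h))))) t)
Total redexes: 4

Answer: 4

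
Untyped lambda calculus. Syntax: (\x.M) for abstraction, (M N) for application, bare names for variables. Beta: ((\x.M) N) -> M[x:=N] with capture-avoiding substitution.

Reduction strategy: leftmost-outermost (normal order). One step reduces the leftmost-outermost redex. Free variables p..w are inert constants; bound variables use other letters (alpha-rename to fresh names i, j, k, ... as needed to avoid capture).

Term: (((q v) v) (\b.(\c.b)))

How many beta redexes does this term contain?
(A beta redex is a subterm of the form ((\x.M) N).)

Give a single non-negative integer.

Term: (((q v) v) (\b.(\c.b)))
  (no redexes)
Total redexes: 0

Answer: 0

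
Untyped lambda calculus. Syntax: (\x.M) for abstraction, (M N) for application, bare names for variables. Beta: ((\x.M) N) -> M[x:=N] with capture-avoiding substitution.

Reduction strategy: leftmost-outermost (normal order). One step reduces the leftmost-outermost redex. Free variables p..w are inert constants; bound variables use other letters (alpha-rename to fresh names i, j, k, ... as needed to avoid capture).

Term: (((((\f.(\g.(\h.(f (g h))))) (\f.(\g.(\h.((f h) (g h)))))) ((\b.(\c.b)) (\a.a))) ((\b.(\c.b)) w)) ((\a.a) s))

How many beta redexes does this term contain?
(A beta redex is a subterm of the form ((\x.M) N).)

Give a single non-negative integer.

Term: (((((\f.(\g.(\h.(f (g h))))) (\f.(\g.(\h.((f h) (g h)))))) ((\b.(\c.b)) (\a.a))) ((\b.(\c.b)) w)) ((\a.a) s))
  Redex: ((\f.(\g.(\h.(f (g h))))) (\f.(\g.(\h.((f h) (g h))))))
  Redex: ((\b.(\c.b)) (\a.a))
  Redex: ((\b.(\c.b)) w)
  Redex: ((\a.a) s)
Total redexes: 4

Answer: 4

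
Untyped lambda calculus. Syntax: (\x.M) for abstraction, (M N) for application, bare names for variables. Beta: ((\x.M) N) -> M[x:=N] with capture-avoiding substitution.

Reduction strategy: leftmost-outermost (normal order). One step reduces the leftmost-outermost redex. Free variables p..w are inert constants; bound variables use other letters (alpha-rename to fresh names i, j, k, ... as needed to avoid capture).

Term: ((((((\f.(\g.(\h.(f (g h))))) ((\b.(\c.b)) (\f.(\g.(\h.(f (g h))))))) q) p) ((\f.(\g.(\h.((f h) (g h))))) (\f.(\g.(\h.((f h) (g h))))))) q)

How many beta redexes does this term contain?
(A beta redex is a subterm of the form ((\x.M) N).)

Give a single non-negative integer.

Term: ((((((\f.(\g.(\h.(f (g h))))) ((\b.(\c.b)) (\f.(\g.(\h.(f (g h))))))) q) p) ((\f.(\g.(\h.((f h) (g h))))) (\f.(\g.(\h.((f h) (g h))))))) q)
  Redex: ((\f.(\g.(\h.(f (g h))))) ((\b.(\c.b)) (\f.(\g.(\h.(f (g h)))))))
  Redex: ((\b.(\c.b)) (\f.(\g.(\h.(f (g h))))))
  Redex: ((\f.(\g.(\h.((f h) (g h))))) (\f.(\g.(\h.((f h) (g h))))))
Total redexes: 3

Answer: 3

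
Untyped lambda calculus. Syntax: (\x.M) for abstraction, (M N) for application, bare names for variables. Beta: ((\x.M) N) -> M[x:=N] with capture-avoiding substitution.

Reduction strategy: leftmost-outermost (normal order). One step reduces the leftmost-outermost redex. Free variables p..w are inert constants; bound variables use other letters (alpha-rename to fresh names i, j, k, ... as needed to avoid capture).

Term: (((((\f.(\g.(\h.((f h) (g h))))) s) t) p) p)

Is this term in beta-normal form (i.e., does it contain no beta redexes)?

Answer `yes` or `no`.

Answer: no

Derivation:
Term: (((((\f.(\g.(\h.((f h) (g h))))) s) t) p) p)
Found 1 beta redex(es).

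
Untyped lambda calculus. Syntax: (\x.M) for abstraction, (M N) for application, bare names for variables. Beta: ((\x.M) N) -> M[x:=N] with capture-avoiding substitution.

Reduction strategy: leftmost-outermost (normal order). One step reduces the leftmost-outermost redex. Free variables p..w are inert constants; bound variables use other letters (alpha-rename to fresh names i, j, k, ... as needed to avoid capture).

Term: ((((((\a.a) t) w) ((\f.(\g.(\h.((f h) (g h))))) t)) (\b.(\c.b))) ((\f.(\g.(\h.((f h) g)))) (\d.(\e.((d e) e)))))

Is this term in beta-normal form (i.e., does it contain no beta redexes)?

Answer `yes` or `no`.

Answer: no

Derivation:
Term: ((((((\a.a) t) w) ((\f.(\g.(\h.((f h) (g h))))) t)) (\b.(\c.b))) ((\f.(\g.(\h.((f h) g)))) (\d.(\e.((d e) e)))))
Found 3 beta redex(es).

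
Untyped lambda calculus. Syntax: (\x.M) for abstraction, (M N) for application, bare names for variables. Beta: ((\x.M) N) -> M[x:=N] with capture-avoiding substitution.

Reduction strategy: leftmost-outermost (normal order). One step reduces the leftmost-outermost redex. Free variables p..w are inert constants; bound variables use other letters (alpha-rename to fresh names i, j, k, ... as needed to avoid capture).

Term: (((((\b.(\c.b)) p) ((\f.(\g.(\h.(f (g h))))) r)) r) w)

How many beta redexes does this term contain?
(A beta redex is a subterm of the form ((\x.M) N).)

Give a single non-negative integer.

Term: (((((\b.(\c.b)) p) ((\f.(\g.(\h.(f (g h))))) r)) r) w)
  Redex: ((\b.(\c.b)) p)
  Redex: ((\f.(\g.(\h.(f (g h))))) r)
Total redexes: 2

Answer: 2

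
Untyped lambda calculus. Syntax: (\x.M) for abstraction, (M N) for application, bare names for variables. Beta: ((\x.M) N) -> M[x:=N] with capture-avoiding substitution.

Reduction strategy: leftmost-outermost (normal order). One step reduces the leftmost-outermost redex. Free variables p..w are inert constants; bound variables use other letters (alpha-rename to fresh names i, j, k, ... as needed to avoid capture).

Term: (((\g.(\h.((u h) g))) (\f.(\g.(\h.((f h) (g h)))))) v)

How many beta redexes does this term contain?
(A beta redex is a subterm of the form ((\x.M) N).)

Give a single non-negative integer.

Term: (((\g.(\h.((u h) g))) (\f.(\g.(\h.((f h) (g h)))))) v)
  Redex: ((\g.(\h.((u h) g))) (\f.(\g.(\h.((f h) (g h))))))
Total redexes: 1

Answer: 1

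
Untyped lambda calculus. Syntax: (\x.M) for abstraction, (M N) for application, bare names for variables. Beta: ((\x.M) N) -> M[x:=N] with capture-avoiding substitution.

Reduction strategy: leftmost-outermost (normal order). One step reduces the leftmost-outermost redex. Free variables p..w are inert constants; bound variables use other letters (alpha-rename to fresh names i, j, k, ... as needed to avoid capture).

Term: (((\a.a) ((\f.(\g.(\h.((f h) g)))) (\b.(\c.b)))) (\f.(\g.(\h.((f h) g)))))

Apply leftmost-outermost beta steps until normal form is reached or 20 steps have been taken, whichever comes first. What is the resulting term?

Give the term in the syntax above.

Answer: (\h.h)

Derivation:
Step 0: (((\a.a) ((\f.(\g.(\h.((f h) g)))) (\b.(\c.b)))) (\f.(\g.(\h.((f h) g)))))
Step 1: (((\f.(\g.(\h.((f h) g)))) (\b.(\c.b))) (\f.(\g.(\h.((f h) g)))))
Step 2: ((\g.(\h.(((\b.(\c.b)) h) g))) (\f.(\g.(\h.((f h) g)))))
Step 3: (\h.(((\b.(\c.b)) h) (\f.(\g.(\h.((f h) g))))))
Step 4: (\h.((\c.h) (\f.(\g.(\h.((f h) g))))))
Step 5: (\h.h)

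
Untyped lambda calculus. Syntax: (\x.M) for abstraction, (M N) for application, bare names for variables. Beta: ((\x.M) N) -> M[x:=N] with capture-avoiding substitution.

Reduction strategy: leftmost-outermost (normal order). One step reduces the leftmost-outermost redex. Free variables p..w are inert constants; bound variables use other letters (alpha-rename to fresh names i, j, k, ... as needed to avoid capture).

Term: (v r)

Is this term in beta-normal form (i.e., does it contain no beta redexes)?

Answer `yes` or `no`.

Answer: yes

Derivation:
Term: (v r)
No beta redexes found.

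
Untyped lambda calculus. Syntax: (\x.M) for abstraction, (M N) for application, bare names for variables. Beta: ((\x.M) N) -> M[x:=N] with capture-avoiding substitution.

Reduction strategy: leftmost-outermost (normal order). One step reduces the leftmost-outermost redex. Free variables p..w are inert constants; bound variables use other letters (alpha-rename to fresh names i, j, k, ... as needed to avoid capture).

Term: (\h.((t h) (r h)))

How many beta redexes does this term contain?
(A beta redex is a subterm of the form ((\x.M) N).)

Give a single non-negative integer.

Term: (\h.((t h) (r h)))
  (no redexes)
Total redexes: 0

Answer: 0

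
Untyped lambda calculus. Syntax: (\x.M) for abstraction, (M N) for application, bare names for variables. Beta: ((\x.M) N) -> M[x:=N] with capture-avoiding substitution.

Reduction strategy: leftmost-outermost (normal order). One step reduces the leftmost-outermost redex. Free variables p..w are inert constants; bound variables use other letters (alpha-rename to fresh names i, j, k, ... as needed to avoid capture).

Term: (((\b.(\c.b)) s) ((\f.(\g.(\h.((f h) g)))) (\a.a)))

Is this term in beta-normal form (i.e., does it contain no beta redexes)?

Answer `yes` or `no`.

Answer: no

Derivation:
Term: (((\b.(\c.b)) s) ((\f.(\g.(\h.((f h) g)))) (\a.a)))
Found 2 beta redex(es).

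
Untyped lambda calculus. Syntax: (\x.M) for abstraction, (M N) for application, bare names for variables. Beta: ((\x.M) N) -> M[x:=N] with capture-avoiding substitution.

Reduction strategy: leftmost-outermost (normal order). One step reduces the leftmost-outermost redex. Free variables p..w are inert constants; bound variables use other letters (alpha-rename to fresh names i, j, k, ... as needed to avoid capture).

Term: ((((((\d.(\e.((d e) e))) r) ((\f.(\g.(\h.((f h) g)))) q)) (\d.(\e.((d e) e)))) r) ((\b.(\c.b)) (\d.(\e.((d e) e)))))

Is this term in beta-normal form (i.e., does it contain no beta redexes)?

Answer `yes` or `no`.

Term: ((((((\d.(\e.((d e) e))) r) ((\f.(\g.(\h.((f h) g)))) q)) (\d.(\e.((d e) e)))) r) ((\b.(\c.b)) (\d.(\e.((d e) e)))))
Found 3 beta redex(es).

Answer: no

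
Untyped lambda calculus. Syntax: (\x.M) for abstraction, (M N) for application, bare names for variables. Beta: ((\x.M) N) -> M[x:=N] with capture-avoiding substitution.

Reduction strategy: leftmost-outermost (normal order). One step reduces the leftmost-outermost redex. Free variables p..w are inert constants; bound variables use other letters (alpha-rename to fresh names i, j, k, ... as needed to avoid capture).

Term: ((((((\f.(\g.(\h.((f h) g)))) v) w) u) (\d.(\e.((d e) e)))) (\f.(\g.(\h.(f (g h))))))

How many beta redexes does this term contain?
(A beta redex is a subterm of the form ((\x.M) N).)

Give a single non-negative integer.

Answer: 1

Derivation:
Term: ((((((\f.(\g.(\h.((f h) g)))) v) w) u) (\d.(\e.((d e) e)))) (\f.(\g.(\h.(f (g h))))))
  Redex: ((\f.(\g.(\h.((f h) g)))) v)
Total redexes: 1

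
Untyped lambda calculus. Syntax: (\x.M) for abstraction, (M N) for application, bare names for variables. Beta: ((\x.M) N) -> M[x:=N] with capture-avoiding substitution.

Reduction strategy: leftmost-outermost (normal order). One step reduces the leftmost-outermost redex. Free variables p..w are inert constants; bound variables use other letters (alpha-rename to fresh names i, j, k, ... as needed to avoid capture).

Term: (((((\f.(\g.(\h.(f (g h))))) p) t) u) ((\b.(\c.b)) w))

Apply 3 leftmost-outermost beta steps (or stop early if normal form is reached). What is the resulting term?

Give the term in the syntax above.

Step 0: (((((\f.(\g.(\h.(f (g h))))) p) t) u) ((\b.(\c.b)) w))
Step 1: ((((\g.(\h.(p (g h)))) t) u) ((\b.(\c.b)) w))
Step 2: (((\h.(p (t h))) u) ((\b.(\c.b)) w))
Step 3: ((p (t u)) ((\b.(\c.b)) w))

Answer: ((p (t u)) ((\b.(\c.b)) w))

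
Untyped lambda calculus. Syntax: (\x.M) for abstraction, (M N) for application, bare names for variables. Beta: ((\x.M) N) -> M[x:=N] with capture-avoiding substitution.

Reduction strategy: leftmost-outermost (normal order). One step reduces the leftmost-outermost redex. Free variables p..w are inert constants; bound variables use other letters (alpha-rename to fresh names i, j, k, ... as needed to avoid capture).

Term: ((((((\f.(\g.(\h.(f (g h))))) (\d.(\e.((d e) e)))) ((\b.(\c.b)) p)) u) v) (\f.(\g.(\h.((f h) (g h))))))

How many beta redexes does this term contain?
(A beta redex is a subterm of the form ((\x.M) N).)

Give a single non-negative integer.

Term: ((((((\f.(\g.(\h.(f (g h))))) (\d.(\e.((d e) e)))) ((\b.(\c.b)) p)) u) v) (\f.(\g.(\h.((f h) (g h))))))
  Redex: ((\f.(\g.(\h.(f (g h))))) (\d.(\e.((d e) e))))
  Redex: ((\b.(\c.b)) p)
Total redexes: 2

Answer: 2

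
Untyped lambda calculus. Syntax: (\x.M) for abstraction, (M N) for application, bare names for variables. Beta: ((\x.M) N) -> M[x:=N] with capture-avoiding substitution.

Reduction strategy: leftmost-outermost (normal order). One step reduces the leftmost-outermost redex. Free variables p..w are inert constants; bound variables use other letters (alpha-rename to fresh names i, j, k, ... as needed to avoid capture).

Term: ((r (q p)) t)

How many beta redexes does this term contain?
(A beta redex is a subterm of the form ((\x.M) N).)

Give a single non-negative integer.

Term: ((r (q p)) t)
  (no redexes)
Total redexes: 0

Answer: 0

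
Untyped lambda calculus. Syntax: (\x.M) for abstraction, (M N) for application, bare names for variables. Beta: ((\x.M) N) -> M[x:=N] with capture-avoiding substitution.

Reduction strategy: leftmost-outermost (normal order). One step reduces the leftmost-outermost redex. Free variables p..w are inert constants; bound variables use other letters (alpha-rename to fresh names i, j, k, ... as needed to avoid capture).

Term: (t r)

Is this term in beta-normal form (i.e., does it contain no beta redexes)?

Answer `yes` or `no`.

Answer: yes

Derivation:
Term: (t r)
No beta redexes found.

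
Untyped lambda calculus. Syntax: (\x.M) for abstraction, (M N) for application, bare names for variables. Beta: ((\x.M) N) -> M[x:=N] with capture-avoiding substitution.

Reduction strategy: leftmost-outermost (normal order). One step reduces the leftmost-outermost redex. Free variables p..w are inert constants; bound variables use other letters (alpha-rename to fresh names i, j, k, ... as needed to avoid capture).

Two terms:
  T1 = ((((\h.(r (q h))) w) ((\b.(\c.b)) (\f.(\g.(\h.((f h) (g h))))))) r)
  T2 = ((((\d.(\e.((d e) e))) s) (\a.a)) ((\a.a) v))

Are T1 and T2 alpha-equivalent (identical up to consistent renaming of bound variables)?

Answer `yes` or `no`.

Answer: no

Derivation:
Term 1: ((((\h.(r (q h))) w) ((\b.(\c.b)) (\f.(\g.(\h.((f h) (g h))))))) r)
Term 2: ((((\d.(\e.((d e) e))) s) (\a.a)) ((\a.a) v))
Alpha-equivalence: compare structure up to binder renaming.
Result: False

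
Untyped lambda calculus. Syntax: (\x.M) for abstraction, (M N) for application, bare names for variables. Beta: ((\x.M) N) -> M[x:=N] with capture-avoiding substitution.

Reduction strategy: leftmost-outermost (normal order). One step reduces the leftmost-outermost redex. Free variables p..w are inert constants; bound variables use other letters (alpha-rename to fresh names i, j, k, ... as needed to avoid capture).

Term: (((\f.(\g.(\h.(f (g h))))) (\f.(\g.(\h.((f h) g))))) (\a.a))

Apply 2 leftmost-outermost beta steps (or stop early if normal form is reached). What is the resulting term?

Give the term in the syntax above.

Step 0: (((\f.(\g.(\h.(f (g h))))) (\f.(\g.(\h.((f h) g))))) (\a.a))
Step 1: ((\g.(\h.((\f.(\g.(\h.((f h) g)))) (g h)))) (\a.a))
Step 2: (\h.((\f.(\g.(\h.((f h) g)))) ((\a.a) h)))

Answer: (\h.((\f.(\g.(\h.((f h) g)))) ((\a.a) h)))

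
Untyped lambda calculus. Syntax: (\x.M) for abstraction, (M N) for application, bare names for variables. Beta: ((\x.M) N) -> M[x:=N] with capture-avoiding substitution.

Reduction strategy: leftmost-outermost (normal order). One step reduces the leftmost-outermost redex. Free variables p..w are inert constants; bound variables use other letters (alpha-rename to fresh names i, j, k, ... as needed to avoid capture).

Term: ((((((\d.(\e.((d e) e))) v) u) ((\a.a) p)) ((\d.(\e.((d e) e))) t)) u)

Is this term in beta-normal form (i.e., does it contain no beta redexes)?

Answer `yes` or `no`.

Term: ((((((\d.(\e.((d e) e))) v) u) ((\a.a) p)) ((\d.(\e.((d e) e))) t)) u)
Found 3 beta redex(es).

Answer: no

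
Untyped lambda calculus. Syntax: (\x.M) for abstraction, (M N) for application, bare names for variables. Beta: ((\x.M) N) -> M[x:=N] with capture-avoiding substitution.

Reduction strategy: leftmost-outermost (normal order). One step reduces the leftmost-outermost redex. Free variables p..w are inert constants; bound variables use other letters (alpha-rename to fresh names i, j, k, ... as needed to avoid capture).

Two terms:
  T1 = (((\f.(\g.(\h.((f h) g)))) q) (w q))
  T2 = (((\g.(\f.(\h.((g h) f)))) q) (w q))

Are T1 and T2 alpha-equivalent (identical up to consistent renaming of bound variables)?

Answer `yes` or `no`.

Term 1: (((\f.(\g.(\h.((f h) g)))) q) (w q))
Term 2: (((\g.(\f.(\h.((g h) f)))) q) (w q))
Alpha-equivalence: compare structure up to binder renaming.
Result: True

Answer: yes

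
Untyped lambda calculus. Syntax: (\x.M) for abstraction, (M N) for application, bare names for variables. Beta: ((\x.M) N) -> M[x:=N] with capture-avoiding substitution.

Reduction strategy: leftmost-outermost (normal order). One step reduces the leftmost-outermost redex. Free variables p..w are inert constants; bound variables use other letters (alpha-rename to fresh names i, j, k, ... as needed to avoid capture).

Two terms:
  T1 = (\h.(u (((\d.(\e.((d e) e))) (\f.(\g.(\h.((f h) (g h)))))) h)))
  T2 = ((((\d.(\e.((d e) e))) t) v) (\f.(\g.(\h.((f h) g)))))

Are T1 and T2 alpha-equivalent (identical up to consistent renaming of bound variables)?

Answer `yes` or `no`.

Term 1: (\h.(u (((\d.(\e.((d e) e))) (\f.(\g.(\h.((f h) (g h)))))) h)))
Term 2: ((((\d.(\e.((d e) e))) t) v) (\f.(\g.(\h.((f h) g)))))
Alpha-equivalence: compare structure up to binder renaming.
Result: False

Answer: no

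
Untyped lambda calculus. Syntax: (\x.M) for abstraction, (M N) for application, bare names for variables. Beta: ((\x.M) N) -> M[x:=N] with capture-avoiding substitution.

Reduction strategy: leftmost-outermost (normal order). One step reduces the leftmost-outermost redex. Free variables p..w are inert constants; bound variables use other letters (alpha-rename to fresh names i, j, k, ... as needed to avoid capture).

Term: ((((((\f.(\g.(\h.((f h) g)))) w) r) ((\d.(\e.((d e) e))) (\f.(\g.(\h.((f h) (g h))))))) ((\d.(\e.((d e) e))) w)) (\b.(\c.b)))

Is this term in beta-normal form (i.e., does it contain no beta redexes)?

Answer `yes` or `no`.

Term: ((((((\f.(\g.(\h.((f h) g)))) w) r) ((\d.(\e.((d e) e))) (\f.(\g.(\h.((f h) (g h))))))) ((\d.(\e.((d e) e))) w)) (\b.(\c.b)))
Found 3 beta redex(es).

Answer: no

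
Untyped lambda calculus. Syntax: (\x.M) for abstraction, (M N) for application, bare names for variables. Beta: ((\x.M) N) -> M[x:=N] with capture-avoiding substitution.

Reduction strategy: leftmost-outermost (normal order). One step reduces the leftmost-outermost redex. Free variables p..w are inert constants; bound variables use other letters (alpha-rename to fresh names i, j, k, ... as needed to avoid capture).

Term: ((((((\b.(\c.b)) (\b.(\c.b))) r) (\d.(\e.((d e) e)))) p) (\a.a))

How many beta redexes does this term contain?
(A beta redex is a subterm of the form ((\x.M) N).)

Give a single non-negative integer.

Answer: 1

Derivation:
Term: ((((((\b.(\c.b)) (\b.(\c.b))) r) (\d.(\e.((d e) e)))) p) (\a.a))
  Redex: ((\b.(\c.b)) (\b.(\c.b)))
Total redexes: 1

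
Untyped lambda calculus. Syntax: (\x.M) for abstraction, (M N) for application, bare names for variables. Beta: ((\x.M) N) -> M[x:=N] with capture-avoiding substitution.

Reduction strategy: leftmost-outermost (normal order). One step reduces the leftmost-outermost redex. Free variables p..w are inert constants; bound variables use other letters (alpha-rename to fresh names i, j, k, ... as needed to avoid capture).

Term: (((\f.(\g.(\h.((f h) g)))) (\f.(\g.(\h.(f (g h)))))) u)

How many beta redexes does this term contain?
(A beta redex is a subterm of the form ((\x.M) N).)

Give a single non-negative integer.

Term: (((\f.(\g.(\h.((f h) g)))) (\f.(\g.(\h.(f (g h)))))) u)
  Redex: ((\f.(\g.(\h.((f h) g)))) (\f.(\g.(\h.(f (g h))))))
Total redexes: 1

Answer: 1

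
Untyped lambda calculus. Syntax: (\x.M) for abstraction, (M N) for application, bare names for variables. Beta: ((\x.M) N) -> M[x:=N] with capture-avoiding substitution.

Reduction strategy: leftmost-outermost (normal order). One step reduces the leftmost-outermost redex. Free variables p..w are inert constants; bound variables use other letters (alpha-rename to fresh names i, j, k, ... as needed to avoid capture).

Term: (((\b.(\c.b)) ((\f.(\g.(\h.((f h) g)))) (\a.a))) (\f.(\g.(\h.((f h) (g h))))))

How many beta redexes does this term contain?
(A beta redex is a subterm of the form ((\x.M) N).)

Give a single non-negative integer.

Answer: 2

Derivation:
Term: (((\b.(\c.b)) ((\f.(\g.(\h.((f h) g)))) (\a.a))) (\f.(\g.(\h.((f h) (g h))))))
  Redex: ((\b.(\c.b)) ((\f.(\g.(\h.((f h) g)))) (\a.a)))
  Redex: ((\f.(\g.(\h.((f h) g)))) (\a.a))
Total redexes: 2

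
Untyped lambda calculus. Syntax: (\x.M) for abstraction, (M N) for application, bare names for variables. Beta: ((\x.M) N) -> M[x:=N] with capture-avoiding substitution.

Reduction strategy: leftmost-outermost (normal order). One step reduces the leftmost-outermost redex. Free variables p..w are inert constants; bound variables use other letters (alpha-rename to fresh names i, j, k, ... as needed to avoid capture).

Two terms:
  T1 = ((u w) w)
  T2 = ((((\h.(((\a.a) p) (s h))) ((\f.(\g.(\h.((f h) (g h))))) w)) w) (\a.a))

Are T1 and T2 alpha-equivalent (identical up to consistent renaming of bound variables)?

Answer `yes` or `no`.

Term 1: ((u w) w)
Term 2: ((((\h.(((\a.a) p) (s h))) ((\f.(\g.(\h.((f h) (g h))))) w)) w) (\a.a))
Alpha-equivalence: compare structure up to binder renaming.
Result: False

Answer: no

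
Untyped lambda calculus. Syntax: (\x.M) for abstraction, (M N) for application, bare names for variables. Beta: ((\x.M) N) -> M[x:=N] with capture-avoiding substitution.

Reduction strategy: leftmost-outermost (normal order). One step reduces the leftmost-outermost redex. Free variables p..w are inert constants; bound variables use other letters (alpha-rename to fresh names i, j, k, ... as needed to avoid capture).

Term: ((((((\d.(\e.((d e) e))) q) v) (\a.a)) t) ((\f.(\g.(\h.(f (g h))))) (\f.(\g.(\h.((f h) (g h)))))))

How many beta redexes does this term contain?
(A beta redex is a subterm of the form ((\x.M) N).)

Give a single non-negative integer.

Answer: 2

Derivation:
Term: ((((((\d.(\e.((d e) e))) q) v) (\a.a)) t) ((\f.(\g.(\h.(f (g h))))) (\f.(\g.(\h.((f h) (g h)))))))
  Redex: ((\d.(\e.((d e) e))) q)
  Redex: ((\f.(\g.(\h.(f (g h))))) (\f.(\g.(\h.((f h) (g h))))))
Total redexes: 2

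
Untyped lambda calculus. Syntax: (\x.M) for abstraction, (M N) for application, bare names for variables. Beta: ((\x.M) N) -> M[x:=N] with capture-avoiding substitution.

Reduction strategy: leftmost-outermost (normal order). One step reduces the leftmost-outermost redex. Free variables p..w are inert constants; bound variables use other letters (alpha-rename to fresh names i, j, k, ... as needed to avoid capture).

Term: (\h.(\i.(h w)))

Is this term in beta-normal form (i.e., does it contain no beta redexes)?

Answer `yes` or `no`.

Term: (\h.(\i.(h w)))
No beta redexes found.

Answer: yes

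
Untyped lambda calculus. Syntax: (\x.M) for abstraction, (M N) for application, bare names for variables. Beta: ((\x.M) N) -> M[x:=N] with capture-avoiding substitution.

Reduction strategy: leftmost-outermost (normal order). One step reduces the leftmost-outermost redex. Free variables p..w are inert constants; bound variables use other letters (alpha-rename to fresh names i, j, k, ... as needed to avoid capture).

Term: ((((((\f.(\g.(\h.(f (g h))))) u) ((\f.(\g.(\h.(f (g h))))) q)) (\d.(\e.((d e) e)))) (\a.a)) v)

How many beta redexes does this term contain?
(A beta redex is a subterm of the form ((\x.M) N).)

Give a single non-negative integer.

Answer: 2

Derivation:
Term: ((((((\f.(\g.(\h.(f (g h))))) u) ((\f.(\g.(\h.(f (g h))))) q)) (\d.(\e.((d e) e)))) (\a.a)) v)
  Redex: ((\f.(\g.(\h.(f (g h))))) u)
  Redex: ((\f.(\g.(\h.(f (g h))))) q)
Total redexes: 2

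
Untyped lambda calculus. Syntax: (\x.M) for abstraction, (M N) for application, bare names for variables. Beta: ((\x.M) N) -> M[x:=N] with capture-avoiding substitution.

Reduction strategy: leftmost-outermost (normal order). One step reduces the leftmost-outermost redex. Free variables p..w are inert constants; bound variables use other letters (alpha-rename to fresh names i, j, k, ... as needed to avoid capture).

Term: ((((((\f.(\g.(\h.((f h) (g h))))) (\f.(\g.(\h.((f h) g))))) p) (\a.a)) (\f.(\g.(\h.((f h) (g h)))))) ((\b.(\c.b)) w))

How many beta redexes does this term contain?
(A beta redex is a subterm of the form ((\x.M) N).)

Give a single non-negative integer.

Term: ((((((\f.(\g.(\h.((f h) (g h))))) (\f.(\g.(\h.((f h) g))))) p) (\a.a)) (\f.(\g.(\h.((f h) (g h)))))) ((\b.(\c.b)) w))
  Redex: ((\f.(\g.(\h.((f h) (g h))))) (\f.(\g.(\h.((f h) g)))))
  Redex: ((\b.(\c.b)) w)
Total redexes: 2

Answer: 2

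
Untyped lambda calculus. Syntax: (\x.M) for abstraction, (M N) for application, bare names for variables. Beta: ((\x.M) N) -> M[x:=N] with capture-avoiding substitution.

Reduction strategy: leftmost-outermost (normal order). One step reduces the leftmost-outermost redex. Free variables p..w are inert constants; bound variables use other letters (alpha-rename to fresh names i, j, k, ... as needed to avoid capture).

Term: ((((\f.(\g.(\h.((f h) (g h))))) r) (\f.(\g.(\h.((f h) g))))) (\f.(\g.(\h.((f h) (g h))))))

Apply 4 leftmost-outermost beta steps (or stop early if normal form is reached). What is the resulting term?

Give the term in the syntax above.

Answer: ((r (\f.(\g.(\h.((f h) (g h)))))) (\g.(\h.(((\f.(\g.(\h.((f h) (g h))))) h) g))))

Derivation:
Step 0: ((((\f.(\g.(\h.((f h) (g h))))) r) (\f.(\g.(\h.((f h) g))))) (\f.(\g.(\h.((f h) (g h))))))
Step 1: (((\g.(\h.((r h) (g h)))) (\f.(\g.(\h.((f h) g))))) (\f.(\g.(\h.((f h) (g h))))))
Step 2: ((\h.((r h) ((\f.(\g.(\h.((f h) g)))) h))) (\f.(\g.(\h.((f h) (g h))))))
Step 3: ((r (\f.(\g.(\h.((f h) (g h)))))) ((\f.(\g.(\h.((f h) g)))) (\f.(\g.(\h.((f h) (g h)))))))
Step 4: ((r (\f.(\g.(\h.((f h) (g h)))))) (\g.(\h.(((\f.(\g.(\h.((f h) (g h))))) h) g))))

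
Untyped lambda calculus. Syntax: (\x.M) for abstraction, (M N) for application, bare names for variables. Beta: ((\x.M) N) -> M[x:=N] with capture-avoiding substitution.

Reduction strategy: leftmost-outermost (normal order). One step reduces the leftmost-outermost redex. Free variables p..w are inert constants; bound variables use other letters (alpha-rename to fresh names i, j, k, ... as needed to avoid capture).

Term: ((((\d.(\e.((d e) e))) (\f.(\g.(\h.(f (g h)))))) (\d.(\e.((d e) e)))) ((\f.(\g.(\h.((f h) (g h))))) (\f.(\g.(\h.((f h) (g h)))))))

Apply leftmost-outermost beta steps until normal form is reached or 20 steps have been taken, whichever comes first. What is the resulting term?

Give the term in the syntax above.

Answer: (\e.((e e) ((e e) e)))

Derivation:
Step 0: ((((\d.(\e.((d e) e))) (\f.(\g.(\h.(f (g h)))))) (\d.(\e.((d e) e)))) ((\f.(\g.(\h.((f h) (g h))))) (\f.(\g.(\h.((f h) (g h)))))))
Step 1: (((\e.(((\f.(\g.(\h.(f (g h))))) e) e)) (\d.(\e.((d e) e)))) ((\f.(\g.(\h.((f h) (g h))))) (\f.(\g.(\h.((f h) (g h)))))))
Step 2: ((((\f.(\g.(\h.(f (g h))))) (\d.(\e.((d e) e)))) (\d.(\e.((d e) e)))) ((\f.(\g.(\h.((f h) (g h))))) (\f.(\g.(\h.((f h) (g h)))))))
Step 3: (((\g.(\h.((\d.(\e.((d e) e))) (g h)))) (\d.(\e.((d e) e)))) ((\f.(\g.(\h.((f h) (g h))))) (\f.(\g.(\h.((f h) (g h)))))))
Step 4: ((\h.((\d.(\e.((d e) e))) ((\d.(\e.((d e) e))) h))) ((\f.(\g.(\h.((f h) (g h))))) (\f.(\g.(\h.((f h) (g h)))))))
Step 5: ((\d.(\e.((d e) e))) ((\d.(\e.((d e) e))) ((\f.(\g.(\h.((f h) (g h))))) (\f.(\g.(\h.((f h) (g h))))))))
Step 6: (\e.((((\d.(\e.((d e) e))) ((\f.(\g.(\h.((f h) (g h))))) (\f.(\g.(\h.((f h) (g h))))))) e) e))
Step 7: (\e.(((\e.((((\f.(\g.(\h.((f h) (g h))))) (\f.(\g.(\h.((f h) (g h)))))) e) e)) e) e))
Step 8: (\e.(((((\f.(\g.(\h.((f h) (g h))))) (\f.(\g.(\h.((f h) (g h)))))) e) e) e))
Step 9: (\e.((((\g.(\h.(((\f.(\g.(\h.((f h) (g h))))) h) (g h)))) e) e) e))
Step 10: (\e.(((\h.(((\f.(\g.(\h.((f h) (g h))))) h) (e h))) e) e))
Step 11: (\e.((((\f.(\g.(\h.((f h) (g h))))) e) (e e)) e))
Step 12: (\e.(((\g.(\h.((e h) (g h)))) (e e)) e))
Step 13: (\e.((\h.((e h) ((e e) h))) e))
Step 14: (\e.((e e) ((e e) e)))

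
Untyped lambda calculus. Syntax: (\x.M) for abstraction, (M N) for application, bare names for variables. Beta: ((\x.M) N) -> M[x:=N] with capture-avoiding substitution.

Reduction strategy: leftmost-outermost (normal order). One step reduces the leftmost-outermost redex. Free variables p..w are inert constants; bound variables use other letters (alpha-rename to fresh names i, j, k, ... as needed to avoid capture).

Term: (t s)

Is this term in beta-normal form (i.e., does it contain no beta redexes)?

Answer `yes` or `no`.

Term: (t s)
No beta redexes found.

Answer: yes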